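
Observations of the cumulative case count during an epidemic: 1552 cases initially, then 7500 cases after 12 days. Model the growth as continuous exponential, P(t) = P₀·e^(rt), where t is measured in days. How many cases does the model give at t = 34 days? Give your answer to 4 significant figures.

r = ln(7500/1552) / 12 ≈ 0.13128 per day
P(34) = 1552 · e^(0.13128·34) = 1552 · 86.79214 ≈ 134701.4

≈ 134,700 cases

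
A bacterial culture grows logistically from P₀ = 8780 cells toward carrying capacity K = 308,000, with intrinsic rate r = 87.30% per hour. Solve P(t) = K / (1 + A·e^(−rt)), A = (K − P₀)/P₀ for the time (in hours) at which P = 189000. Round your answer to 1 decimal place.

t ≈ 4.6 hours

A = (308000 − 8780)/8780 = 34.07973
189000 = 308000/(1 + 34.07973·e^(−0.873t)) → 1 + 34.07973·e^(−0.873t) = 1.62963
e^(−0.873t) = 0.018475 → t = ln(54.12662)/0.873 = 3.99133/0.873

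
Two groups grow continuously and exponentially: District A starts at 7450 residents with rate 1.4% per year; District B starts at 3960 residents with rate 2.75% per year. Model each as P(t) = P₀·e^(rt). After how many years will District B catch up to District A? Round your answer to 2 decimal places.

7450·e^(0.014t) = 3960·e^(0.0275t)
7450/3960 = e^((0.0275 − 0.014)t) → ln(1.88131) = 0.0135·t
t = 0.63197 / 0.0135

t ≈ 46.81 years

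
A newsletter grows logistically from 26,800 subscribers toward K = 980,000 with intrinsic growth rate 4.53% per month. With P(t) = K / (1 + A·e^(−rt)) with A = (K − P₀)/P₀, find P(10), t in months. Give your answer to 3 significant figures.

A = (980000 − 26800)/26800 = 35.56716
P(10) = 980000 / (1 + 35.56716·e^(−0.0453·10)) = 980000 / (1 + 35.56716·0.635718)
= 980000 / 23.61069 ≈ 41506.62

≈ 41,500 subscribers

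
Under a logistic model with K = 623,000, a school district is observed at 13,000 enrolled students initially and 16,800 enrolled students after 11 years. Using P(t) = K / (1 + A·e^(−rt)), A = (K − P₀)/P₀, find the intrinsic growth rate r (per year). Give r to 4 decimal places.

A = (623000 − 13000)/13000 = 46.92308
16800 = 623000/(1 + 46.92308·e^(−r·11)) → e^(−11r) = (37.08333 − 1)/46.92308 = 0.768989
r = −ln(0.768989)/11 = 0.26268/11

r ≈ 0.0239 per year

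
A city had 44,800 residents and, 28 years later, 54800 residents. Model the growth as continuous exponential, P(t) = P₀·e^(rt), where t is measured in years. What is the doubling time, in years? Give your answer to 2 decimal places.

r = ln(54800/44800) / 28 = ln(1.22321) / 28 ≈ 0.007196 per year
doubling time = ln 2 / |r| = 0.69315 / 0.007196

doubling time ≈ 96.33 years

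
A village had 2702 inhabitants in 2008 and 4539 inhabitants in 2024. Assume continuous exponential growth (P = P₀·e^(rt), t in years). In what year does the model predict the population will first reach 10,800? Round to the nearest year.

year 2051

r = ln(4539/2702) / 16 = 0.51871/16 ≈ 0.03242 per year
t = ln(10800/2702) / r = 1.38555/0.03242 ≈ 42.74 years after 2008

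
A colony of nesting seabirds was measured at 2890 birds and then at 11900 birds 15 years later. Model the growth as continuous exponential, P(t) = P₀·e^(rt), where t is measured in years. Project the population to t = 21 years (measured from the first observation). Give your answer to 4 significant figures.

r = ln(11900/2890) / 15 ≈ 0.094352 per year
P(21) = 2890 · e^(0.094352·21) = 2890 · 7.25285 ≈ 20960.74

≈ 20,960 birds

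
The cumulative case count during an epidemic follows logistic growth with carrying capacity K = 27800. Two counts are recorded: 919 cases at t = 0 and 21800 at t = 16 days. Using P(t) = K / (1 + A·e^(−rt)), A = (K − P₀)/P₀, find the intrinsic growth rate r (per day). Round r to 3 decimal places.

r ≈ 0.292 per day

A = (27800 − 919)/919 = 29.25027
21800 = 27800/(1 + 29.25027·e^(−r·16)) → e^(−16r) = (1.27523 − 1)/29.25027 = 0.009409
r = −ln(0.009409)/16 = 4.66604/16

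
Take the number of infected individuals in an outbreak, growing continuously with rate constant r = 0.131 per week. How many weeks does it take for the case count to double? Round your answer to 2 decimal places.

doubling time ≈ 5.29 weeks

doubling time = ln(2) / |r| = 0.69315 / 0.131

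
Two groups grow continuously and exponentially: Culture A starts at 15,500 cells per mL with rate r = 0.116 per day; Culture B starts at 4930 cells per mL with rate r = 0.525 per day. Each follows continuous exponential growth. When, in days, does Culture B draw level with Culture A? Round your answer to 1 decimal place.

t ≈ 2.8 days

15500·e^(0.116t) = 4930·e^(0.525t)
15500/4930 = e^((0.525 − 0.116)t) → ln(3.14402) = 0.409·t
t = 1.1455 / 0.409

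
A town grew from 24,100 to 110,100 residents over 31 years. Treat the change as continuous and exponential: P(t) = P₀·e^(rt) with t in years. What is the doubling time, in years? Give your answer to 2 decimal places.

doubling time ≈ 14.14 years

r = ln(110100/24100) / 31 = ln(4.56846) / 31 ≈ 0.049006 per year
doubling time = ln 2 / |r| = 0.69315 / 0.049006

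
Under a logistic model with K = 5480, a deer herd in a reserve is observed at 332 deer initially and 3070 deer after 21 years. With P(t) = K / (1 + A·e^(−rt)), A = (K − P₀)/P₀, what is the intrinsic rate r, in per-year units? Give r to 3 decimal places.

A = (5480 − 332)/332 = 15.50602
3070 = 5480/(1 + 15.50602·e^(−r·21)) → e^(−21r) = (1.78502 − 1)/15.50602 = 0.050627
r = −ln(0.050627)/21 = 2.98328/21

r ≈ 0.142 per year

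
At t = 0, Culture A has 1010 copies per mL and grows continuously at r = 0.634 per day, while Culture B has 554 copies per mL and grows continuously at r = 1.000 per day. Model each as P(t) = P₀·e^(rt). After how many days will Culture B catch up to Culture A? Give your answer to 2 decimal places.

t ≈ 1.64 days

1010·e^(0.634t) = 554·e^(1t)
1010/554 = e^((1 − 0.634)t) → ln(1.8231) = 0.366·t
t = 0.60054 / 0.366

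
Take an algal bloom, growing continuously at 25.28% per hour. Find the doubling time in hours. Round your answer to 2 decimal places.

doubling time = ln(2) / |r| = 0.69315 / 0.2528

doubling time ≈ 2.74 hours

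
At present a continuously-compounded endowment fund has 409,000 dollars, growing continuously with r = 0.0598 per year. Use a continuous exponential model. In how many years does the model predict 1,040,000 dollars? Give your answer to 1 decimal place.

t ≈ 15.6 years

1040000 = 409000 · e^(0.0598·t)
t = ln(1040000/409000) / 0.0598 = ln(2.54279) / 0.0598 = 0.93326 / 0.0598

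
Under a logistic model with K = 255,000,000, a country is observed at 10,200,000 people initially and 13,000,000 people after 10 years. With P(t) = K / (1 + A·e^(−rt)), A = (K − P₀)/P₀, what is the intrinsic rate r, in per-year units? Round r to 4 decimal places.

A = (255000000 − 10200000)/10200000 = 24
13000000 = 255000000/(1 + 24·e^(−r·10)) → e^(−10r) = (19.61538 − 1)/24 = 0.775641
r = −ln(0.775641)/10 = 0.25407/10

r ≈ 0.0254 per year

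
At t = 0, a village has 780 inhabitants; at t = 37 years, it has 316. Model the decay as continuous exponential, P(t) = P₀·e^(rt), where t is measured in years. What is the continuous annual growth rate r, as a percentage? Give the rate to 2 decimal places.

r ≈ -2.44% per year

316 = 780 · e^(r·37)
e^(37r) = 316/780 = 0.40513
r = ln(0.40513) / 37 = -0.90355 / 37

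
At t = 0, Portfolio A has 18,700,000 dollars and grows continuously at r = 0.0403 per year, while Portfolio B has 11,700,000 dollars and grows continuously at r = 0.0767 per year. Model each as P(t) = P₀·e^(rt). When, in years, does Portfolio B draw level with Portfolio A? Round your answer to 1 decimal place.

18700000·e^(0.0403t) = 11700000·e^(0.0767t)
18700000/11700000 = e^((0.0767 − 0.0403)t) → ln(1.59829) = 0.0364·t
t = 0.46893 / 0.0364

t ≈ 12.9 years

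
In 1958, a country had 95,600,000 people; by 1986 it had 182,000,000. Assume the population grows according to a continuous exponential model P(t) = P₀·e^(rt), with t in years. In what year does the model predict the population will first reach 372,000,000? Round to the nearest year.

year 2017

r = ln(182000000/95600000) / 28 = 0.64383/28 ≈ 0.022994 per year
t = ln(372000000/95600000) / r = 1.35872/0.022994 ≈ 59.09 years after 1958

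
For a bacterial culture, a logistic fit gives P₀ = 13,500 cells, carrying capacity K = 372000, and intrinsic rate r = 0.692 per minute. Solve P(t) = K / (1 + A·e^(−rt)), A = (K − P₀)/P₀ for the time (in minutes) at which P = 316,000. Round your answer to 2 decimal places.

t ≈ 7.24 minutes

A = (372000 − 13500)/13500 = 26.55556
316000 = 372000/(1 + 26.55556·e^(−0.692t)) → 1 + 26.55556·e^(−0.692t) = 1.17722
e^(−0.692t) = 0.006673 → t = ln(149.84921)/0.692 = 5.00963/0.692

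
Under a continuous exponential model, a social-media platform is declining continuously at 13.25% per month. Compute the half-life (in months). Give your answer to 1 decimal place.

half-life = ln(2) / |r| = 0.69315 / 0.1325

half-life ≈ 5.2 months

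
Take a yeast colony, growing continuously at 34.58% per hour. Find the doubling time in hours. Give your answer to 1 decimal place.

doubling time ≈ 2.0 hours

doubling time = ln(2) / |r| = 0.69315 / 0.3458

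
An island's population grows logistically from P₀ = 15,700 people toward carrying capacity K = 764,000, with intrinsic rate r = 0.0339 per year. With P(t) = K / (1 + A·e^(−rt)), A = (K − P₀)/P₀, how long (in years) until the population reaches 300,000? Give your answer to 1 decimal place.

A = (764000 − 15700)/15700 = 47.66242
300000 = 764000/(1 + 47.66242·e^(−0.0339t)) → 1 + 47.66242·e^(−0.0339t) = 2.54667
e^(−0.0339t) = 0.03245 → t = ln(30.81622)/0.0339 = 3.42804/0.0339

t ≈ 101.1 years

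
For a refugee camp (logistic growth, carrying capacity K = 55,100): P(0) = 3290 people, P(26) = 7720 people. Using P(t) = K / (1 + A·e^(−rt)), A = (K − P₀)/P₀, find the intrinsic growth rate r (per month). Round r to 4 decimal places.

r ≈ 0.0362 per month

A = (55100 − 3290)/3290 = 15.74772
7720 = 55100/(1 + 15.74772·e^(−r·26)) → e^(−26r) = (7.13731 − 1)/15.74772 = 0.389727
r = −ln(0.389727)/26 = 0.94231/26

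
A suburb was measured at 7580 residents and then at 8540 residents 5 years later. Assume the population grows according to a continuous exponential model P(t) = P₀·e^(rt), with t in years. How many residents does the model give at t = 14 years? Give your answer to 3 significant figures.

r = ln(8540/7580) / 5 ≈ 0.02385 per year
P(14) = 7580 · e^(0.02385·14) = 7580 · 1.39639 ≈ 10584.67

≈ 10,600 residents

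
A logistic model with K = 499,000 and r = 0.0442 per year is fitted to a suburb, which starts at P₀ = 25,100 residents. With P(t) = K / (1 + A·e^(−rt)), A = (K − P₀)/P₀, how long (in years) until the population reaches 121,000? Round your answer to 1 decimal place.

A = (499000 − 25100)/25100 = 18.88048
121000 = 499000/(1 + 18.88048·e^(−0.0442t)) → 1 + 18.88048·e^(−0.0442t) = 4.12397
e^(−0.0442t) = 0.16546 → t = ln(6.04375)/0.0442 = 1.79902/0.0442

t ≈ 40.7 years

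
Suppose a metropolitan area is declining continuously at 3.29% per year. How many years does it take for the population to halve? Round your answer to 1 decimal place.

half-life = ln(2) / |r| = 0.69315 / 0.0329

half-life ≈ 21.1 years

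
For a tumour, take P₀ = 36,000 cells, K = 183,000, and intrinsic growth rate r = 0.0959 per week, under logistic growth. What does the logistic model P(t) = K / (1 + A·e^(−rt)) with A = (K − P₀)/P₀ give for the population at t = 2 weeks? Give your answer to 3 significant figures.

A = (183000 − 36000)/36000 = 4.08333
P(2) = 183000 / (1 + 4.08333·e^(−0.0959·2)) = 183000 / (1 + 4.08333·0.825472)
= 183000 / 4.37068 ≈ 41869.94

≈ 41,900 cells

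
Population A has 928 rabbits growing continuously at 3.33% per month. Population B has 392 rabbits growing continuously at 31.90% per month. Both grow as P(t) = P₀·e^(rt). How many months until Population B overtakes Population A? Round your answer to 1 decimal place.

928·e^(0.0333t) = 392·e^(0.319t)
928/392 = e^((0.319 − 0.0333)t) → ln(2.36735) = 0.2857·t
t = 0.86177 / 0.2857

t ≈ 3.0 months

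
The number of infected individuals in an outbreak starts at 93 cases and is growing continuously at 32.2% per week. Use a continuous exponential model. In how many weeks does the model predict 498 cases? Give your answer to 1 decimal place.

t ≈ 5.2 weeks

498 = 93 · e^(0.322·t)
t = ln(498/93) / 0.322 = ln(5.35484) / 0.322 = 1.678 / 0.322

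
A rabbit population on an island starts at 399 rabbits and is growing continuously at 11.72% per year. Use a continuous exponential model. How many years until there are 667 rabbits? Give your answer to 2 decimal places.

667 = 399 · e^(0.1172·t)
t = ln(667/399) / 0.1172 = ln(1.67168) / 0.1172 = 0.51383 / 0.1172

t ≈ 4.38 years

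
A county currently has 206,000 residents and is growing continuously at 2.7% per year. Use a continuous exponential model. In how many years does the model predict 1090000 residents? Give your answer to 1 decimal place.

1090000 = 206000 · e^(0.027·t)
t = ln(1090000/206000) / 0.027 = ln(5.29126) / 0.027 = 1.66606 / 0.027

t ≈ 61.7 years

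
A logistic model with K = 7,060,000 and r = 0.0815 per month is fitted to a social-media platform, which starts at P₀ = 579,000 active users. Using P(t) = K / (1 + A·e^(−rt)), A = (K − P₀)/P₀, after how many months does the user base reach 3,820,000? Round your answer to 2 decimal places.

t ≈ 31.66 months

A = (7060000 − 579000)/579000 = 11.19344
3820000 = 7060000/(1 + 11.19344·e^(−0.0815t)) → 1 + 11.19344·e^(−0.0815t) = 1.84817
e^(−0.0815t) = 0.075774 → t = ln(13.1972)/0.0815 = 2.58/0.0815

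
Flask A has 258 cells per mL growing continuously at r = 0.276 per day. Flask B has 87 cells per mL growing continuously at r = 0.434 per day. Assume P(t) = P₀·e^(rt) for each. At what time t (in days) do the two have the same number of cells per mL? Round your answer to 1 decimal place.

258·e^(0.276t) = 87·e^(0.434t)
258/87 = e^((0.434 − 0.276)t) → ln(2.96552) = 0.158·t
t = 1.08705 / 0.158

t ≈ 6.9 days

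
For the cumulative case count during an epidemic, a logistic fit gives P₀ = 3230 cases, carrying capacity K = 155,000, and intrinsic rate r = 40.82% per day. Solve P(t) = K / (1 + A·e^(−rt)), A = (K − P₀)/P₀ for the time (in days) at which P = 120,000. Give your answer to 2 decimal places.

t ≈ 12.45 days

A = (155000 − 3230)/3230 = 46.98762
120000 = 155000/(1 + 46.98762·e^(−0.4082t)) → 1 + 46.98762·e^(−0.4082t) = 1.29167
e^(−0.4082t) = 0.006207 → t = ln(161.1004)/0.4082 = 5.08203/0.4082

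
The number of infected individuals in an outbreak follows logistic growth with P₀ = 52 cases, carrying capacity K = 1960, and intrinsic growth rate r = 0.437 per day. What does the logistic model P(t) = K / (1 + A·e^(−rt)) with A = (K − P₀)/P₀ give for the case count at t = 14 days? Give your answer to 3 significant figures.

A = (1960 − 52)/52 = 36.69231
P(14) = 1960 / (1 + 36.69231·e^(−0.437·14)) = 1960 / (1 + 36.69231·0.002203)
= 1960 / 1.08083 ≈ 1813.42

≈ 1,810 cases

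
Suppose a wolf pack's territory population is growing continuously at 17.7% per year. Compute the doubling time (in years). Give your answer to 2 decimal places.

doubling time ≈ 3.92 years

doubling time = ln(2) / |r| = 0.69315 / 0.177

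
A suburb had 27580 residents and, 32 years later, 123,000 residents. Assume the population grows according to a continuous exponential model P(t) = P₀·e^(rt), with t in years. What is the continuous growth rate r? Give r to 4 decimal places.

r ≈ 0.0467 per year

123000 = 27580 · e^(r·32)
e^(32r) = 123000/27580 = 4.45975
r = ln(4.45975) / 32 = 1.49509 / 32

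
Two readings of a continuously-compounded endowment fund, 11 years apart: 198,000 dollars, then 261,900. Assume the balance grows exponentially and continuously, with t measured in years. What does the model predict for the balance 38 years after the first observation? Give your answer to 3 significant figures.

≈ 520,000 dollars

r = ln(261900/198000) / 11 ≈ 0.025427 per year
P(38) = 198000 · e^(0.025427·38) = 198000 · 2.628 ≈ 520343.21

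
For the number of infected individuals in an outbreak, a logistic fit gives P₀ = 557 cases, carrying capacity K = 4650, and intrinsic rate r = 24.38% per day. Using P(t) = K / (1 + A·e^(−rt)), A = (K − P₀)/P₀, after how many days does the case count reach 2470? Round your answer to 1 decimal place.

A = (4650 − 557)/557 = 7.34829
2470 = 4650/(1 + 7.34829·e^(−0.2438t)) → 1 + 7.34829·e^(−0.2438t) = 1.88259
e^(−0.2438t) = 0.120108 → t = ln(8.32582)/0.2438 = 2.11936/0.2438

t ≈ 8.7 days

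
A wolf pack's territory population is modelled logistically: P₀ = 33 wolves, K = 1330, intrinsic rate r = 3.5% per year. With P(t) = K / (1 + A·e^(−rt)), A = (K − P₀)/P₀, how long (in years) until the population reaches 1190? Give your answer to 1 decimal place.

t ≈ 166.0 years

A = (1330 − 33)/33 = 39.30303
1190 = 1330/(1 + 39.30303·e^(−0.035t)) → 1 + 39.30303·e^(−0.035t) = 1.11765
e^(−0.035t) = 0.002993 → t = ln(334.07576)/0.035 = 5.81137/0.035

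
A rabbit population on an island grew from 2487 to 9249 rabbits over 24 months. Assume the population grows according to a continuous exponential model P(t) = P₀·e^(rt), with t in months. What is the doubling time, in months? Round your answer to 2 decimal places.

r = ln(9249/2487) / 24 = ln(3.71894) / 24 ≈ 0.054727 per month
doubling time = ln 2 / |r| = 0.69315 / 0.054727

doubling time ≈ 12.67 months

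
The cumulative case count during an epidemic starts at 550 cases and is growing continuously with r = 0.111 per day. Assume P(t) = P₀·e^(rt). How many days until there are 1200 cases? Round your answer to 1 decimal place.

1200 = 550 · e^(0.111·t)
t = ln(1200/550) / 0.111 = ln(2.18182) / 0.111 = 0.78016 / 0.111

t ≈ 7.0 days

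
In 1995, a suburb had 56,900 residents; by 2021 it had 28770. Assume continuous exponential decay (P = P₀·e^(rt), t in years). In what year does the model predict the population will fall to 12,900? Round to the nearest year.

year 2052

r = ln(28770/56900) / 26 = -0.68196/26 ≈ -0.026229 per year
t = ln(12900/56900) / r = -1.48407/-0.026229 ≈ 56.58 years after 1995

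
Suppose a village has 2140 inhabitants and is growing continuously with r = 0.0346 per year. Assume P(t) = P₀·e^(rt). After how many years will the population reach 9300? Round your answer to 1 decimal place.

t ≈ 42.5 years

9300 = 2140 · e^(0.0346·t)
t = ln(9300/2140) / 0.0346 = ln(4.34579) / 0.0346 = 1.46921 / 0.0346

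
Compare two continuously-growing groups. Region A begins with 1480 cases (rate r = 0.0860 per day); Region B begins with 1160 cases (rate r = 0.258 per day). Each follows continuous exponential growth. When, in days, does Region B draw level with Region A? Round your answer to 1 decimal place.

t ≈ 1.4 days

1480·e^(0.086t) = 1160·e^(0.258t)
1480/1160 = e^((0.258 − 0.086)t) → ln(1.27586) = 0.172·t
t = 0.24362 / 0.172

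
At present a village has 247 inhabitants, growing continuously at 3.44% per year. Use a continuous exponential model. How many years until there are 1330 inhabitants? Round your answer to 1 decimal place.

t ≈ 48.9 years

1330 = 247 · e^(0.0344·t)
t = ln(1330/247) / 0.0344 = ln(5.38462) / 0.0344 = 1.68355 / 0.0344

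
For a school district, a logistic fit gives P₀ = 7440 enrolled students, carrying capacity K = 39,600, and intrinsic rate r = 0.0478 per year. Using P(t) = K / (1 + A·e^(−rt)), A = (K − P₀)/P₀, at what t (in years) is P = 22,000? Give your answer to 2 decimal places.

A = (39600 − 7440)/7440 = 4.32258
22000 = 39600/(1 + 4.32258·e^(−0.0478t)) → 1 + 4.32258·e^(−0.0478t) = 1.8
e^(−0.0478t) = 0.185075 → t = ln(5.40323)/0.0478 = 1.687/0.0478

t ≈ 35.29 years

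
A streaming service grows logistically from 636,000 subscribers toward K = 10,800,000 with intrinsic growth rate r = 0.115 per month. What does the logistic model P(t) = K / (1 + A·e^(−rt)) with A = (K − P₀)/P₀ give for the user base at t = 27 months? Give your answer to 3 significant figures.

≈ 6,290,000 subscribers

A = (10800000 − 636000)/636000 = 15.98113
P(27) = 10800000 / (1 + 15.98113·e^(−0.115·27)) = 10800000 / (1 + 15.98113·0.044825)
= 10800000 / 1.71635 ≈ 6292435.52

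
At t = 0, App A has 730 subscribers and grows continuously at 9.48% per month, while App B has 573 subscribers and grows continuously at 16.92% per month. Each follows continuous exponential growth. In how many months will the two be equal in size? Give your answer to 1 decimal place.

t ≈ 3.3 months

730·e^(0.0948t) = 573·e^(0.1692t)
730/573 = e^((0.1692 − 0.0948)t) → ln(1.274) = 0.0744·t
t = 0.24216 / 0.0744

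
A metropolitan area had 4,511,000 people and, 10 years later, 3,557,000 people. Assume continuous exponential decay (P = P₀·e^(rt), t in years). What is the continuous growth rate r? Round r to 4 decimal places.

r ≈ -0.0238 per year

3557000 = 4511000 · e^(r·10)
e^(10r) = 3557000/4511000 = 0.78852
r = ln(0.78852) / 10 = -0.2376 / 10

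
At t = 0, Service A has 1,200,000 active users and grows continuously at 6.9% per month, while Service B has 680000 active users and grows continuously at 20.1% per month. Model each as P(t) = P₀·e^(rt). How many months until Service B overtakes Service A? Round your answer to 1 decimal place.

t ≈ 4.3 months

1200000·e^(0.069t) = 680000·e^(0.201t)
1200000/680000 = e^((0.201 − 0.069)t) → ln(1.76471) = 0.132·t
t = 0.56798 / 0.132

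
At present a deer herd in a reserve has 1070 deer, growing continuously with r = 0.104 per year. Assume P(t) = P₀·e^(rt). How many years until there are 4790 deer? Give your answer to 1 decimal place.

t ≈ 14.4 years

4790 = 1070 · e^(0.104·t)
t = ln(4790/1070) / 0.104 = ln(4.47664) / 0.104 = 1.49887 / 0.104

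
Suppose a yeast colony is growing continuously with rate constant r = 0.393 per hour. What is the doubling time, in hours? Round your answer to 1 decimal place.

doubling time ≈ 1.8 hours

doubling time = ln(2) / |r| = 0.69315 / 0.393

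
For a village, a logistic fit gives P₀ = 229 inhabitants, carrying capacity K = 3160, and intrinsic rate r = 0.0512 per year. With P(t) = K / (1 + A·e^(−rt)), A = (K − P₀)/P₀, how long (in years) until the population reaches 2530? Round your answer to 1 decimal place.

t ≈ 76.9 years

A = (3160 − 229)/229 = 12.79913
2530 = 3160/(1 + 12.79913·e^(−0.0512t)) → 1 + 12.79913·e^(−0.0512t) = 1.24901
e^(−0.0512t) = 0.019455 → t = ln(51.39967)/0.0512 = 3.93963/0.0512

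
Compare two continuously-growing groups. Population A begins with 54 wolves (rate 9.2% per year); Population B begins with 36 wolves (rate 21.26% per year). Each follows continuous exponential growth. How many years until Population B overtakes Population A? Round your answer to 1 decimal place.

54·e^(0.092t) = 36·e^(0.2126t)
54/36 = e^((0.2126 − 0.092)t) → ln(1.5) = 0.1206·t
t = 0.40547 / 0.1206

t ≈ 3.4 years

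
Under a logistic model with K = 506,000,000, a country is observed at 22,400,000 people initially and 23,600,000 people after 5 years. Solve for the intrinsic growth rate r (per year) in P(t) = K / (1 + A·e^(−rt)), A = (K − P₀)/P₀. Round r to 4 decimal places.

r ≈ 0.0109 per year

A = (506000000 − 22400000)/22400000 = 21.58929
23600000 = 506000000/(1 + 21.58929·e^(−r·5)) → e^(−5r) = (21.44068 − 1)/21.58929 = 0.946797
r = −ln(0.946797)/5 = 0.05467/5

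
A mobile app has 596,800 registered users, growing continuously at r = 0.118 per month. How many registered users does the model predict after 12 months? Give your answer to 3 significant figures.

P(12) = 596800 · e^(0.118·12) = 596800 · e^(1.416)
= 596800 · 4.12061 ≈ 2459177.07

≈ 2,460,000 registered users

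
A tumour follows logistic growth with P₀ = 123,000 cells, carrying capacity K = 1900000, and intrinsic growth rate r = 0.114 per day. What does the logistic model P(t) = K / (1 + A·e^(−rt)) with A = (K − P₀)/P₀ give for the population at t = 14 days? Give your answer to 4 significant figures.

≈ 483,600 cells

A = (1900000 − 123000)/123000 = 14.44715
P(14) = 1900000 / (1 + 14.44715·e^(−0.114·14)) = 1900000 / (1 + 14.44715·0.202706)
= 1900000 / 3.92852 ≈ 483642.59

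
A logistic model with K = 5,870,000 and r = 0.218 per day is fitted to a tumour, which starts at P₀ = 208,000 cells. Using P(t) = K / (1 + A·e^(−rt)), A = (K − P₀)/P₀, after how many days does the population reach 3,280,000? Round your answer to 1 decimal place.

t ≈ 16.2 days

A = (5870000 − 208000)/208000 = 27.22115
3280000 = 5870000/(1 + 27.22115·e^(−0.218t)) → 1 + 27.22115·e^(−0.218t) = 1.78963
e^(−0.218t) = 0.029008 → t = ln(34.47312)/0.218 = 3.54018/0.218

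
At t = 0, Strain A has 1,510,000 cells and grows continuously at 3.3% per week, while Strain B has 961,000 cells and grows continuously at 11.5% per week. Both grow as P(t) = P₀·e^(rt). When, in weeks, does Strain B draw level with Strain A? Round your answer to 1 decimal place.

t ≈ 5.5 weeks

1510000·e^(0.033t) = 961000·e^(0.115t)
1510000/961000 = e^((0.115 − 0.033)t) → ln(1.57128) = 0.082·t
t = 0.45189 / 0.082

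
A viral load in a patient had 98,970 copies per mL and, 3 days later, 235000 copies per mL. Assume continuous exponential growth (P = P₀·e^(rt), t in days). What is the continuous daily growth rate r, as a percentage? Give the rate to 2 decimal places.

r ≈ 28.83% per day

235000 = 98970 · e^(r·3)
e^(3r) = 235000/98970 = 2.37446
r = ln(2.37446) / 3 = 0.86477 / 3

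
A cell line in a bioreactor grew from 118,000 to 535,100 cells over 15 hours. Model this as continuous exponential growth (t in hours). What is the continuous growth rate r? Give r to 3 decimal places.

535100 = 118000 · e^(r·15)
e^(15r) = 535100/118000 = 4.53475
r = ln(4.53475) / 15 = 1.51177 / 15

r ≈ 0.101 per hour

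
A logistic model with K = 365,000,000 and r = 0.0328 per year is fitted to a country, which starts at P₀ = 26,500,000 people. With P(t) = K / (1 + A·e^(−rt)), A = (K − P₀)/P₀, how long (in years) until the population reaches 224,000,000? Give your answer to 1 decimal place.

t ≈ 91.8 years

A = (365000000 − 26500000)/26500000 = 12.77358
224000000 = 365000000/(1 + 12.77358·e^(−0.0328t)) → 1 + 12.77358·e^(−0.0328t) = 1.62946
e^(−0.0328t) = 0.049279 → t = ln(20.29279)/0.0328 = 3.01027/0.0328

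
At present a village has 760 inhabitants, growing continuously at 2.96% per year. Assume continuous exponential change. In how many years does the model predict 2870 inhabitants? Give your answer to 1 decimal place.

2870 = 760 · e^(0.0296·t)
t = ln(2870/760) / 0.0296 = ln(3.77632) / 0.0296 = 1.32875 / 0.0296

t ≈ 44.9 years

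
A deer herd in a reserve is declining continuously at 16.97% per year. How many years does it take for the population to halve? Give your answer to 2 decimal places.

half-life ≈ 4.08 years

half-life = ln(2) / |r| = 0.69315 / 0.1697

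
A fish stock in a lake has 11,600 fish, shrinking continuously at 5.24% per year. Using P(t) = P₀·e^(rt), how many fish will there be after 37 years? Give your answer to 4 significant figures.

P(37) = 11600 · e^(-0.0524·37) = 11600 · e^(-1.9388)
= 11600 · 0.14388 ≈ 1668.97

≈ 1,669 fish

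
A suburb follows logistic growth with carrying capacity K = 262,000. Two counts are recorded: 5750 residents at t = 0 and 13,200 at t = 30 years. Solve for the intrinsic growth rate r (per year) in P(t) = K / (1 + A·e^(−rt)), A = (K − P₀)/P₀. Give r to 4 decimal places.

r ≈ 0.0287 per year

A = (262000 − 5750)/5750 = 44.56522
13200 = 262000/(1 + 44.56522·e^(−r·30)) → e^(−30r) = (19.84848 − 1)/44.56522 = 0.422942
r = −ln(0.422942)/30 = 0.86052/30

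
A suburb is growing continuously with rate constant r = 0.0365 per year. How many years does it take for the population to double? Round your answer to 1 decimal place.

doubling time = ln(2) / |r| = 0.69315 / 0.0365

doubling time ≈ 19.0 years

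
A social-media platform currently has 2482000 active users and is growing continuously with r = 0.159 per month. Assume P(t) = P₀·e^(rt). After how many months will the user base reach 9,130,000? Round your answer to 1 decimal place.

t ≈ 8.2 months

9130000 = 2482000 · e^(0.159·t)
t = ln(9130000/2482000) / 0.159 = ln(3.67849) / 0.159 = 1.3025 / 0.159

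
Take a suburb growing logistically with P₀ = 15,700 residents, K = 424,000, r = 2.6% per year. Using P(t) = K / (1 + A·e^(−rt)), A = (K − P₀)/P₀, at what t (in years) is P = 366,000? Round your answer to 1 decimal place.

t ≈ 196.2 years

A = (424000 − 15700)/15700 = 26.00637
366000 = 424000/(1 + 26.00637·e^(−0.026t)) → 1 + 26.00637·e^(−0.026t) = 1.15847
e^(−0.026t) = 0.006094 → t = ln(164.10916)/0.026 = 5.10053/0.026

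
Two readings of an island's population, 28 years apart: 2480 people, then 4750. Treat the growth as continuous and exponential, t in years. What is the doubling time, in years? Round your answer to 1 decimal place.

doubling time ≈ 29.9 years

r = ln(4750/2480) / 28 = ln(1.91532) / 28 ≈ 0.02321 per year
doubling time = ln 2 / |r| = 0.69315 / 0.02321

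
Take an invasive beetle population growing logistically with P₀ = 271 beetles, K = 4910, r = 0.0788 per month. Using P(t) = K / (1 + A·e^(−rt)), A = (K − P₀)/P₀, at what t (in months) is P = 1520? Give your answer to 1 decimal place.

A = (4910 − 271)/271 = 17.11808
1520 = 4910/(1 + 17.11808·e^(−0.0788t)) → 1 + 17.11808·e^(−0.0788t) = 3.23026
e^(−0.0788t) = 0.130287 → t = ln(7.67536)/0.0788 = 2.03802/0.0788

t ≈ 25.9 months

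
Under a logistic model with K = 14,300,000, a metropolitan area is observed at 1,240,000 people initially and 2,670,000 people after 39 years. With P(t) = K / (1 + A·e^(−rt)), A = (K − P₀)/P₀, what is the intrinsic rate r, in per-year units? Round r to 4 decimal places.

A = (14300000 − 1240000)/1240000 = 10.53226
2670000 = 14300000/(1 + 10.53226·e^(−r·39)) → e^(−39r) = (5.35581 − 1)/10.53226 = 0.413568
r = −ln(0.413568)/39 = 0.88293/39

r ≈ 0.0226 per year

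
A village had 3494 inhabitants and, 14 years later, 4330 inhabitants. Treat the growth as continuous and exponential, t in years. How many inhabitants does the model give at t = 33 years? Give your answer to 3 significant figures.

≈ 5,790 inhabitants

r = ln(4330/3494) / 14 ≈ 0.015323 per year
P(33) = 3494 · e^(0.015323·33) = 3494 · 1.65807 ≈ 5793.3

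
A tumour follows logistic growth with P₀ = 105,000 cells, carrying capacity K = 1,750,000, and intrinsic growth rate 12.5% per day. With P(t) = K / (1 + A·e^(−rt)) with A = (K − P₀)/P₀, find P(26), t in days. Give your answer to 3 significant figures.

A = (1750000 − 105000)/105000 = 15.66667
P(26) = 1750000 / (1 + 15.66667·e^(−0.125·26)) = 1750000 / (1 + 15.66667·0.038774)
= 1750000 / 1.60746 ≈ 1088672.3

≈ 1,090,000 cells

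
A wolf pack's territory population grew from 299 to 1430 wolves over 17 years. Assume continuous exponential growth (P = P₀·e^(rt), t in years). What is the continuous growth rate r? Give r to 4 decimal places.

r ≈ 0.0921 per year

1430 = 299 · e^(r·17)
e^(17r) = 1430/299 = 4.78261
r = ln(4.78261) / 17 = 1.56499 / 17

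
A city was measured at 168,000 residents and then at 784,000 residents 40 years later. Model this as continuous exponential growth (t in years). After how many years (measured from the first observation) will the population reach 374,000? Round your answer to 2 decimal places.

r = ln(784000/168000) / 40 ≈ 0.038511 per year
t = ln(374000/168000) / r = 0.80029 / 0.038511 ≈ 20.781

t ≈ 20.78 years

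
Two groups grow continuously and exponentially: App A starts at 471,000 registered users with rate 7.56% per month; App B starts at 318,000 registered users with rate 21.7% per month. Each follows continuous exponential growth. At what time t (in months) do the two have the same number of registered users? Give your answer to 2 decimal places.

t ≈ 2.78 months

471000·e^(0.0756t) = 318000·e^(0.217t)
471000/318000 = e^((0.217 − 0.0756)t) → ln(1.48113) = 0.1414·t
t = 0.39281 / 0.1414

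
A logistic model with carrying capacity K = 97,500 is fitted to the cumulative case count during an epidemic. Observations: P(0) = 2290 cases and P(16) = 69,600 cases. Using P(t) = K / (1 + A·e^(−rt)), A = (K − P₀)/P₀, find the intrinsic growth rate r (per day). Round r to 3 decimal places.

A = (97500 − 2290)/2290 = 41.57642
69600 = 97500/(1 + 41.57642·e^(−r·16)) → e^(−16r) = (1.40086 − 1)/41.57642 = 0.009642
r = −ln(0.009642)/16 = 4.64167/16

r ≈ 0.290 per day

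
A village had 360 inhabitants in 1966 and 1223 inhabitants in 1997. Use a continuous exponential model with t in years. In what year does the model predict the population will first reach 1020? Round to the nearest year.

r = ln(1223/360) / 31 = 1.22296/31 ≈ 0.03945 per year
t = ln(1020/360) / r = 1.04145/0.03945 ≈ 26.4 years after 1966

year 1992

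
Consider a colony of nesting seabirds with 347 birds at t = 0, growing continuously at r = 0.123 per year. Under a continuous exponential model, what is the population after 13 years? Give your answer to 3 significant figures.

P(13) = 347 · e^(0.123·13) = 347 · e^(1.599)
= 347 · 4.94808 ≈ 1716.98

≈ 1,720 birds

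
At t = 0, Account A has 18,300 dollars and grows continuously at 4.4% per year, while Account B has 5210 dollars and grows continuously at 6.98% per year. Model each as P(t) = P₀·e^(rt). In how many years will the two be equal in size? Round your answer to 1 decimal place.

t ≈ 48.7 years

18300·e^(0.044t) = 5210·e^(0.0698t)
18300/5210 = e^((0.0698 − 0.044)t) → ln(3.51248) = 0.0258·t
t = 1.25632 / 0.0258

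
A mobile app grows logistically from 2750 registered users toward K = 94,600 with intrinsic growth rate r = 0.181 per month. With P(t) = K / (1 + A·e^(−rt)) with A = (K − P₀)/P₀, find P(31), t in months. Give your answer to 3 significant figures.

≈ 84,300 registered users

A = (94600 − 2750)/2750 = 33.4
P(31) = 94600 / (1 + 33.4·e^(−0.181·31)) = 94600 / (1 + 33.4·0.003657)
= 94600 / 1.12216 ≈ 84301.89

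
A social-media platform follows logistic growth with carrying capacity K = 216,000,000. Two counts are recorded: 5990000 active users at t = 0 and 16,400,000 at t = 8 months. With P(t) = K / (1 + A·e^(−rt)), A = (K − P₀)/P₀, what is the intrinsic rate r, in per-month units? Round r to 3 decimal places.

A = (216000000 − 5990000)/5990000 = 35.0601
16400000 = 216000000/(1 + 35.0601·e^(−r·8)) → e^(−8r) = (13.17073 − 1)/35.0601 = 0.347139
r = −ln(0.347139)/8 = 1.05803/8

r ≈ 0.132 per month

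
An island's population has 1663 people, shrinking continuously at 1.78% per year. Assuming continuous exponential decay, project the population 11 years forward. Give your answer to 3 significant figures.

P(11) = 1663 · e^(-0.0178·11) = 1663 · e^(-0.1958)
= 1663 · 0.82218 ≈ 1367.28

≈ 1,370 people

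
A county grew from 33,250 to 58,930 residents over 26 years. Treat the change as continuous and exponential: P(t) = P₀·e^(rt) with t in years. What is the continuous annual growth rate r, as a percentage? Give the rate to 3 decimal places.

r ≈ 2.201% per year

58930 = 33250 · e^(r·26)
e^(26r) = 58930/33250 = 1.77233
r = ln(1.77233) / 26 = 0.5723 / 26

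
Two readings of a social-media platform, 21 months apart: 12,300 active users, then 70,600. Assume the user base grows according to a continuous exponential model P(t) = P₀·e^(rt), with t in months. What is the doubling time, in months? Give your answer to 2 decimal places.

r = ln(70600/12300) / 21 = ln(5.73984) / 21 ≈ 0.083211 per month
doubling time = ln 2 / |r| = 0.69315 / 0.083211

doubling time ≈ 8.33 months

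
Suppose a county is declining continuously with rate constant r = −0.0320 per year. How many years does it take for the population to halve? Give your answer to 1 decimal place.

half-life ≈ 21.7 years

half-life = ln(2) / |r| = 0.69315 / 0.032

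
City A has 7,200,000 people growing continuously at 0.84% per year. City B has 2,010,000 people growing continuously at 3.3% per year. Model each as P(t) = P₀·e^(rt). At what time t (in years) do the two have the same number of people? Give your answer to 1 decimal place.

t ≈ 51.9 years

7200000·e^(0.0084t) = 2010000·e^(0.033t)
7200000/2010000 = e^((0.033 − 0.0084)t) → ln(3.58209) = 0.0246·t
t = 1.27595 / 0.0246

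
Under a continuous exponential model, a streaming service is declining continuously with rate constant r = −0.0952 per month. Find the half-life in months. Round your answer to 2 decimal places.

half-life = ln(2) / |r| = 0.69315 / 0.0952

half-life ≈ 7.28 months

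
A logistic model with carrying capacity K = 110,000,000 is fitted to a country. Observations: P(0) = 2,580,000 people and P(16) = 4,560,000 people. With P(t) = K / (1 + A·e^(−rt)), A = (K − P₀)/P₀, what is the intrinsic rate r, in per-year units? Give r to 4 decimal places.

r ≈ 0.0368 per year

A = (110000000 − 2580000)/2580000 = 41.63566
4560000 = 110000000/(1 + 41.63566·e^(−r·16)) → e^(−16r) = (24.12281 − 1)/41.63566 = 0.555361
r = −ln(0.555361)/16 = 0.58814/16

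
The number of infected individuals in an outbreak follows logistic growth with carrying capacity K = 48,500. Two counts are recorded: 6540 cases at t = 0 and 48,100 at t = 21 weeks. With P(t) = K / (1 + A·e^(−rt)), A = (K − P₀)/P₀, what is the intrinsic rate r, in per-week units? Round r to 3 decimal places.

A = (48500 − 6540)/6540 = 6.4159
48100 = 48500/(1 + 6.4159·e^(−r·21)) → e^(−21r) = (1.00832 − 1)/6.4159 = 0.001296
r = −ln(0.001296)/21 = 6.64835/21

r ≈ 0.317 per week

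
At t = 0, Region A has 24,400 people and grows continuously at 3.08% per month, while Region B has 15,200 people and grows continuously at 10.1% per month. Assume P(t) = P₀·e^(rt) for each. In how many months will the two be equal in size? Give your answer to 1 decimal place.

t ≈ 6.7 months

24400·e^(0.0308t) = 15200·e^(0.101t)
24400/15200 = e^((0.101 − 0.0308)t) → ln(1.60526) = 0.0702·t
t = 0.47329 / 0.0702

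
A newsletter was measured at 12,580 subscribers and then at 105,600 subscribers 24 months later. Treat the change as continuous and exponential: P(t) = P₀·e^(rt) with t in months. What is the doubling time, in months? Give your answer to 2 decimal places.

doubling time ≈ 7.82 months

r = ln(105600/12580) / 24 = ln(8.39428) / 24 ≈ 0.088648 per month
doubling time = ln 2 / |r| = 0.69315 / 0.088648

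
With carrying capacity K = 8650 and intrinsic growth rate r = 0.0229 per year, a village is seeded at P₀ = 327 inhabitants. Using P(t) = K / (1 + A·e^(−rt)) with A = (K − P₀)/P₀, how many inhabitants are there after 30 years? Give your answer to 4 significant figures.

≈ 626.6 inhabitants

A = (8650 − 327)/327 = 25.4526
P(30) = 8650 / (1 + 25.4526·e^(−0.0229·30)) = 8650 / (1 + 25.4526·0.503083)
= 8650 / 13.80477 ≈ 626.59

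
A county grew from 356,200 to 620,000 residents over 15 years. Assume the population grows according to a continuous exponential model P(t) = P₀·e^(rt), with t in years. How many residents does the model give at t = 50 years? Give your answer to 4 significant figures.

≈ 2,260,000 residents

r = ln(620000/356200) / 15 ≈ 0.036948 per year
P(50) = 356200 · e^(0.036948·50) = 356200 · 6.34346 ≈ 2259538.94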